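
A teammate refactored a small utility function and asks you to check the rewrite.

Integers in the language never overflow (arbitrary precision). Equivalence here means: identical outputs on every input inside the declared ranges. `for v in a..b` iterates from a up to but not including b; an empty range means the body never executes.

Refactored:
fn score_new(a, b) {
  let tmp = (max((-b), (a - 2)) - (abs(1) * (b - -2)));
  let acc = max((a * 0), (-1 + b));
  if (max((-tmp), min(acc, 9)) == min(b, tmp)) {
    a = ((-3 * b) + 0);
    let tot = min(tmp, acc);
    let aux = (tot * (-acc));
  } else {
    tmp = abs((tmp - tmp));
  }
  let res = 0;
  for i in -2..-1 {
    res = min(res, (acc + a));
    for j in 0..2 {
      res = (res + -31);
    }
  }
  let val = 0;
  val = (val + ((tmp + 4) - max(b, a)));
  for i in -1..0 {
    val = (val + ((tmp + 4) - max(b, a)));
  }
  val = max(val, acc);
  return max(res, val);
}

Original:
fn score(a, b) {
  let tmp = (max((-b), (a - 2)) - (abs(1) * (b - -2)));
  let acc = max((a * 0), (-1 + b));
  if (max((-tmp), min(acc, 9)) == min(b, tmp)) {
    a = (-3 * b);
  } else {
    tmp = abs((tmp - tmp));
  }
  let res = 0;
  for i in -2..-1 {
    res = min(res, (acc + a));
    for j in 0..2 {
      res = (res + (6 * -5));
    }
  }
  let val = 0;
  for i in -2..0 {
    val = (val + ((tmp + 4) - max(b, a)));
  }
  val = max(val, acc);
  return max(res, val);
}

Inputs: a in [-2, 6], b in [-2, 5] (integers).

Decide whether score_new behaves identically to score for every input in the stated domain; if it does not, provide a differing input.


There is a behavioral-looking edit here, yet the outcome never shifts on this domain.
One worked example (a=3, b=4) — score: tmp=-5, then acc=3, then (max((-tmp), min(acc, 9)) == min(b, tmp)) is false, then tmp=0, then res=0, then (i=-2), then res=0, then (j=0), then res=-30, then (j=1), then res=-60, then val=0, then (i=-2), then val=0, then (i=-1), then val=0, then val=3, then returns 3; score_new: tmp=-5, then acc=3, then (max((-tmp), min(acc, 9)) == min(b, tmp)) is false, then tmp=0, then res=0, then (i=-2), then res=0, then (j=0), then res=-31, then (j=1), then res=-62, then val=0, then val=0, then (i=-1), then val=0, then val=3, then returns 3; agreement on 3.
Across all 72 domain points the two functions coincide.
verdict: equivalent


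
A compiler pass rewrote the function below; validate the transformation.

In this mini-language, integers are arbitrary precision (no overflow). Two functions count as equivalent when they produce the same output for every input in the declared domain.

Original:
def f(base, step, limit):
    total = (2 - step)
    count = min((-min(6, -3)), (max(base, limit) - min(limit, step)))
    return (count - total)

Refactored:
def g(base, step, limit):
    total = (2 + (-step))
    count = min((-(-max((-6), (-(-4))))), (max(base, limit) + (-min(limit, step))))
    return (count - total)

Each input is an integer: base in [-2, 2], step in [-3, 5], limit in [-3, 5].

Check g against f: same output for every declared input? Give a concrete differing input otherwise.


Consider the input base=-2, step=-3, limit=1.
f: total = 5; count = 3; return -2
g: total = 5; count = 4; return -1
-2 and -1 differ, so these are not the same function on this domain.
verdict: not equivalent; witness: base=-2, step=-3, limit=1


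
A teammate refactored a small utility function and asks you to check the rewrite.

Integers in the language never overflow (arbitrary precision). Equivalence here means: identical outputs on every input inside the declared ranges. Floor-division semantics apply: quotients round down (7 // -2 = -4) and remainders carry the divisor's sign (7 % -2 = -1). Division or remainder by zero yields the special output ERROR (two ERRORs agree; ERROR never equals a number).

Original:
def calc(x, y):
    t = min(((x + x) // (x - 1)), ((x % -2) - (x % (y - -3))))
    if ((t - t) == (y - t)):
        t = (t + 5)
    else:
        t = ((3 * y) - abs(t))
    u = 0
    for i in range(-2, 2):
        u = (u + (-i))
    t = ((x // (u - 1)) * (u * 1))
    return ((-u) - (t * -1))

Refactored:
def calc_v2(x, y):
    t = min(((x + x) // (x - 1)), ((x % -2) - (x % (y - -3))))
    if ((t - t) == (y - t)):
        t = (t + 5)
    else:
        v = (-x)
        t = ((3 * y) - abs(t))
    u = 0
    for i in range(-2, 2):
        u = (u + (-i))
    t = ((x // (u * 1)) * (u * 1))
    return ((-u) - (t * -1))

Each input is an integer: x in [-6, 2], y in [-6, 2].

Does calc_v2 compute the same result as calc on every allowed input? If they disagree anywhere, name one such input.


Take x=-6, y=-6.
calc: t := 0 | ((t - t) == (y - t)): false | t := -18 | u := 0 | iter i=-2: | u := 2 | iter i=-1: | u := 3 | iter i=0: | u := 3 | iter i=1: | u := 2 | t := -12 | result -14
calc_v2: t := 0 | ((t - t) == (y - t)): false | v := 6 | t := -18 | u := 0 | iter i=-2: | u := 2 | iter i=-1: | u := 3 | iter i=0: | u := 3 | iter i=1: | u := 2 | t := -6 | result -8
-14 against -8: the behavior changed.
verdict: not equivalent; witness: x=-6, y=-6


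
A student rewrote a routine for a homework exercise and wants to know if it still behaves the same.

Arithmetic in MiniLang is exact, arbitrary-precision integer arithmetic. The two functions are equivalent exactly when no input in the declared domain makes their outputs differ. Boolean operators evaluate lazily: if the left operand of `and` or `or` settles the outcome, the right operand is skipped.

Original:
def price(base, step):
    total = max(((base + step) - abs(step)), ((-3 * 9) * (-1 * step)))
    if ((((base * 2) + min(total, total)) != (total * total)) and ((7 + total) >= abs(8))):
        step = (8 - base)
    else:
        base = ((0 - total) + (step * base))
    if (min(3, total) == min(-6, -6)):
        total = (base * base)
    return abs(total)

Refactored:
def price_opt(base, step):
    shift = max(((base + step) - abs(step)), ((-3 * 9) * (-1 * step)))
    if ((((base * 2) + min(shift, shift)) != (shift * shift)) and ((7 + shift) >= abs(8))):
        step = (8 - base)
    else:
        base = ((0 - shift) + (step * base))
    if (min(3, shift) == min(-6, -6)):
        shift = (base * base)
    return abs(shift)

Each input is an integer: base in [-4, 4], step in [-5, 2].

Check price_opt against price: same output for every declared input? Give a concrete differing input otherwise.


The two versions differ — the changes include local variable names differ.
Spot check at base=4, step=2 — price: total becomes 54; next ((((base * 2) + min(total, total)) != (total * total)) and ((7 + total) >= abs(8))) evaluates to true; next step becomes 4; next (min(3, total) == min(-6, -6)) evaluates to false; next final value 54. price_opt: shift becomes 54; next ((((base * 2) + min(shift, shift)) != (shift * shift)) and ((7 + shift) >= abs(8))) evaluates to true; next step becomes 4; next (min(3, shift) == min(-6, -6)) evaluates to false; next final value 54. Both give 54.
Across all 72 domain points the two functions coincide.
verdict: equivalent


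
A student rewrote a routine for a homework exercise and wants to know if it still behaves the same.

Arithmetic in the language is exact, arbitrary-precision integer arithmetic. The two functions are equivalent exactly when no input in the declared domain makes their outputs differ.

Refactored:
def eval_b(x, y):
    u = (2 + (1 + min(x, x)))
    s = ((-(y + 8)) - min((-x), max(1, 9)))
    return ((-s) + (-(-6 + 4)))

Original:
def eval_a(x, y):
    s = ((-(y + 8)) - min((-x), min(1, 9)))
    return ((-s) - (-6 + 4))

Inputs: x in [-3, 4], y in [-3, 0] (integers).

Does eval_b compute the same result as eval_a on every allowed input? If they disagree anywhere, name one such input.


The rewrite breaks on x=-3, y=-3, where the results are 8 and 10.
eval_a: s = -6; return 8
eval_b: u = 0; s = -8; return 10
verdict: not equivalent; witness: x=-3, y=-3


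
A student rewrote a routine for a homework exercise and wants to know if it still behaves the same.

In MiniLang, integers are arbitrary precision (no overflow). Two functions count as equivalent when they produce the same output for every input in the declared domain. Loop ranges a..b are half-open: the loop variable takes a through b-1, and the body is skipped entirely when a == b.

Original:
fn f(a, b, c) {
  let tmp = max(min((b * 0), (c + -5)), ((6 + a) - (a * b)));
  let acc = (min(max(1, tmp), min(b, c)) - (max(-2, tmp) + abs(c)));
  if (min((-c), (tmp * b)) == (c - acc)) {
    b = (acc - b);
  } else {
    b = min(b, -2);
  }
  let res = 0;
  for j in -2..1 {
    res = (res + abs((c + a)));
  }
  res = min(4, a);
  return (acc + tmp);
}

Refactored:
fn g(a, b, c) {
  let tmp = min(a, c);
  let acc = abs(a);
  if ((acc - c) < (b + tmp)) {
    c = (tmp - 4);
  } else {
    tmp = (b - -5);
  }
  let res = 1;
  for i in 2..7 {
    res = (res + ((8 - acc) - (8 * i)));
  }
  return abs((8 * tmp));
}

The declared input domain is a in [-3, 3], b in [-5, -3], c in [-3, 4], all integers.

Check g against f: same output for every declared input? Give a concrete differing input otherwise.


Consider the input a=-3, b=-5, c=-3.
f: tmp becomes -8; next acc becomes -6; next (min((-c), (tmp * b)) == (c - acc)) evaluates to true; next b becomes -1; next res becomes 0; next at j=-2:; next res becomes 6; next at j=-1:; next res becomes 12; next at j=0:; next res becomes 18; next res becomes -3; next final value -14
g: tmp becomes -3; next acc becomes 3; next ((acc - c) < (b + tmp)) evaluates to false; next tmp becomes 0; next res becomes 1; next at i=2:; next res becomes -10; next at i=3:; next res becomes -29; next at i=4:; next res becomes -56; next at i=5:; next res becomes -91; next at i=6:; next res becomes -134; next final value 0
-14 vs 0 — the two versions disagree here.
verdict: not equivalent; witness: a=-3, b=-5, c=-3


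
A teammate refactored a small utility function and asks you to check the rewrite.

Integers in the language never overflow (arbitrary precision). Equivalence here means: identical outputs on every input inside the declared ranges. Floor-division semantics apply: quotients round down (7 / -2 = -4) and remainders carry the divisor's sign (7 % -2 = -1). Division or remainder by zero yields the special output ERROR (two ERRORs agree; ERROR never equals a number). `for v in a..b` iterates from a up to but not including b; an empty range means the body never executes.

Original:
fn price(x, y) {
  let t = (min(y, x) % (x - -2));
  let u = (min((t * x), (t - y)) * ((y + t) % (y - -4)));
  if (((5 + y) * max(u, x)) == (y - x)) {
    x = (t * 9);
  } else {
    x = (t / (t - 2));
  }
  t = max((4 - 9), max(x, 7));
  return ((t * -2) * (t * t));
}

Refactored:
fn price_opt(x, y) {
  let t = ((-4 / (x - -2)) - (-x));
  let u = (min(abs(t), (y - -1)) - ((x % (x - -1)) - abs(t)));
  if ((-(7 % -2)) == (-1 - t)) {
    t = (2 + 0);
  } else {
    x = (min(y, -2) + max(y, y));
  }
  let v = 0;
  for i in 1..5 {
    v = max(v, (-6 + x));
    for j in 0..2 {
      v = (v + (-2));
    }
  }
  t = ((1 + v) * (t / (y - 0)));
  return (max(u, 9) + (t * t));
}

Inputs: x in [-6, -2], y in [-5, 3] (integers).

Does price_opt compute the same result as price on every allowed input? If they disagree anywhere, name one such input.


Try x=-6, y=-5.
price: t becomes -2; next u becomes 0; next (((5 + y) * max(u, x)) == (y - x)) evaluates to false; next x becomes 0; next t becomes 7; next final value -686
price_opt: t becomes -5; next u becomes 2; next ((-(7 % -2)) == (-1 - t)) evaluates to false; next x becomes -10; next v becomes 0; next at i=1:; next v becomes 0; next at j=0:; next v becomes -2; next at j=1:; next v becomes -4; next at i=2:; next v becomes -4; next at j=0:; next v becomes -6; next at j=1:; next v becomes -8; next at i=3:; next v becomes -8; next at j=0:; next v becomes -10; next at j=1:; next v becomes -12; next at i=4:; next v becomes -12; next at j=0:; next v becomes -14; next at j=1:; next v becomes -16; next t becomes -15; next final value 234
-686 against 234: the behavior changed.
verdict: not equivalent; witness: x=-6, y=-5


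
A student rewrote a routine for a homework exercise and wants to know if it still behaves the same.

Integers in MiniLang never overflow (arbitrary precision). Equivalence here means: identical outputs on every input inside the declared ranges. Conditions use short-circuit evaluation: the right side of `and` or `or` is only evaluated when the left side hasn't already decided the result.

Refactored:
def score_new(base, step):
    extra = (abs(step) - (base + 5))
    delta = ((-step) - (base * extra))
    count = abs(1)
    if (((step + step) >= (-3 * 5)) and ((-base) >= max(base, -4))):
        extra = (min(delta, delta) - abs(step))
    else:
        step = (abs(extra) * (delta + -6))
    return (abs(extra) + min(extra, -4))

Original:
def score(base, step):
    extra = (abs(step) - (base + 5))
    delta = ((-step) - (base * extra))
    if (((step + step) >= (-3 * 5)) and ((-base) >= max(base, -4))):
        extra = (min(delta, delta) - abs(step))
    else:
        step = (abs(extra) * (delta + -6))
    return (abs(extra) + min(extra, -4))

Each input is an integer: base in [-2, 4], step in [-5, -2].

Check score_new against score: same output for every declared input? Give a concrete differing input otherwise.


The two versions differ — the changes include local variable names differ; constant usage differs; min/max/abs usage differs; statement counts differ.
As a probe, take base=-1, step=-2: score runs extra=-2, then delta=0, then (((step + step) >= (-3 * 5)) and ((-base) >= max(base, -4))) is true, then extra=-2, then returns -2; score_new runs extra=-2, then delta=0, then count=1, then (((step + step) >= (-3 * 5)) and ((-base) >= max(base, -4))) is true, then extra=-2, then returns -2; both end at -2.
Every one of the 28 inputs gives matching results.
verdict: equivalent


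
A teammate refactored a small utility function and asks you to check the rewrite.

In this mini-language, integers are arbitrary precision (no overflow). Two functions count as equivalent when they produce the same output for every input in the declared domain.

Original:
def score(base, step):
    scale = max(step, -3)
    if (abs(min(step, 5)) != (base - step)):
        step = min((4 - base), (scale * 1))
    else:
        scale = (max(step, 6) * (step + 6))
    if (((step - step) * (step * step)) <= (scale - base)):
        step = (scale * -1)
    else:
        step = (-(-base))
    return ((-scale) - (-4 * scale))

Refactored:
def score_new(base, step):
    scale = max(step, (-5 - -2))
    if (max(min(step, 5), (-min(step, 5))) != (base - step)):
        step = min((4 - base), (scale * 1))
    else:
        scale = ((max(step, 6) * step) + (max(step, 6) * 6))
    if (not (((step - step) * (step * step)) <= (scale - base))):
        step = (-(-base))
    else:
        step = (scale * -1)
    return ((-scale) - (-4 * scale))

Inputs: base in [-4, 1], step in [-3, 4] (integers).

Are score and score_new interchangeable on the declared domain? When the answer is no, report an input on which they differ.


Equivalent — the differences include constant usage differs; also boolean connective usage differs; also min/max/abs usage differs; also arithmetic usage differs, yet no declared input distinguishes the two.
Spot check at base=-2, step=-2 — score: scale := -2 | (abs(min(step, 5)) != (base - step)): true | step := -2 | (((step - step) * (step * step)) <= (scale - base)): true | step := 2 | result -6. score_new: scale := -2 | (max(min(step, 5), (-min(step, 5))) != (base - step)): true | step := -2 | (not (((step - step) * (step * step)) <= (scale - base))): false | step := 2 | result -6. Both give -6.
Every one of the 48 inputs gives matching results.
verdict: equivalent


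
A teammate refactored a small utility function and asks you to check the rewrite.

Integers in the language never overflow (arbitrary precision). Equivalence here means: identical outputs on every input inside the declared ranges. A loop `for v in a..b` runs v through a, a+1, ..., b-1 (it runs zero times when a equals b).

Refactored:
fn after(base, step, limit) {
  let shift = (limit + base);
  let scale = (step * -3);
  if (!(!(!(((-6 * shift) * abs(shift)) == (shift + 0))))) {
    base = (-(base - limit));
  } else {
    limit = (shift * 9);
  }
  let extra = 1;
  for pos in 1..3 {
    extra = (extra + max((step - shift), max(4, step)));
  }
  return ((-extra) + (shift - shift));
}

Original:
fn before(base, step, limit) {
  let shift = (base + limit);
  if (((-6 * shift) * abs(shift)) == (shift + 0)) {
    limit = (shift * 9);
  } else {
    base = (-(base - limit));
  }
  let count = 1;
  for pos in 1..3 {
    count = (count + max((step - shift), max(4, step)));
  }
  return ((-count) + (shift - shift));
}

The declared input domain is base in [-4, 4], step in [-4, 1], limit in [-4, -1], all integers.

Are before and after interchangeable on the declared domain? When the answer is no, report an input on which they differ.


Behavior is preserved: although local variable names differ, plus constant usage differs, plus boolean connective usage differs, plus arithmetic usage differs, plus statement counts differ, the outputs never diverge.
Spot check at base=1, step=-2, limit=-3 — before: shift := -2 | (((-6 * shift) * abs(shift)) == (shift + 0)): false | base := -4 | count := 1 | iter pos=1: | count := 5 | iter pos=2: | count := 9 | result -9. after: shift := -2 | scale := 6 | (!(!(!(((-6 * shift) * abs(shift)) == (shift + 0))))): true | base := -4 | extra := 1 | iter pos=1: | extra := 5 | iter pos=2: | extra := 9 | result -9. Both give -9.
Across all 216 domain points the two functions coincide.
verdict: equivalent


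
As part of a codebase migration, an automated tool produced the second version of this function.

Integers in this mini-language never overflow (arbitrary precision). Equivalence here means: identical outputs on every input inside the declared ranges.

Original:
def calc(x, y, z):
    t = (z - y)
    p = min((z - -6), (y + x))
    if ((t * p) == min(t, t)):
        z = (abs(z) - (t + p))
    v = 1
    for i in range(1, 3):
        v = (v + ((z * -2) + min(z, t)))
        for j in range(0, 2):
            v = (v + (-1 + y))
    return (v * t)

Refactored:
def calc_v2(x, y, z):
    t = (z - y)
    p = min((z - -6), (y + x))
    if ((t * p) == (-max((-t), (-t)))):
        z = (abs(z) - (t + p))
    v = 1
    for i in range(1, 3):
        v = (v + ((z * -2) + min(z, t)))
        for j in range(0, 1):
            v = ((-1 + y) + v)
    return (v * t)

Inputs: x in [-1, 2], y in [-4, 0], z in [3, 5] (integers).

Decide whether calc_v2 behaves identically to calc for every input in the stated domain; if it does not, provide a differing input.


There is a counterexample at x=-1, y=-4, z=3: -175 on one side, -105 on the other.
calc: t = 7; p = -5; ((t * p) == min(t, t)) -> false; v = 1; [i=1]; v = -2; [j=0]; v = -7; [j=1]; v = -12; [i=2]; v = -15; [j=0]; v = -20; [j=1]; v = -25; return -175
calc_v2: t = 7; p = -5; ((t * p) == (-max((-t), (-t)))) -> false; v = 1; [i=1]; v = -2; [j=0]; v = -7; [i=2]; v = -10; [j=0]; v = -15; return -105
verdict: not equivalent; witness: x=-1, y=-4, z=3


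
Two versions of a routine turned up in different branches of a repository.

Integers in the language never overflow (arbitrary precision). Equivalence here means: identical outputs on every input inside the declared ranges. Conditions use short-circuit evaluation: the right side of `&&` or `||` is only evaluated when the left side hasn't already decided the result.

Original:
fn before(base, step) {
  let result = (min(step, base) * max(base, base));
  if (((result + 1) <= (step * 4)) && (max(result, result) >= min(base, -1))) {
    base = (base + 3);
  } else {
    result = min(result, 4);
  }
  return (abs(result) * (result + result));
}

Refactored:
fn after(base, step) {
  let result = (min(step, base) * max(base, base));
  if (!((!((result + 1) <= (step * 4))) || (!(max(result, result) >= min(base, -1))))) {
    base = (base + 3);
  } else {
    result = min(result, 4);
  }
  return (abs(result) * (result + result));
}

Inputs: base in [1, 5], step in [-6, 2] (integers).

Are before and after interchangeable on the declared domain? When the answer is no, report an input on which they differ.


Equivalent — the differences include boolean connective usage differs, yet no declared input distinguishes the two.
Tracing base=5, step=-3: before: result = -15; (((result + 1) <= (step * 4)) && (max(result, result) >= min(base, -1))) -> false; result = -15; return -450 | after: result = -15; (!((!((result + 1) <= (step * 4))) || (!(max(result, result) >= min(base, -1))))) -> false; result = -15; return -450 — matching result -450.
Every one of the 45 inputs gives matching results.
verdict: equivalent


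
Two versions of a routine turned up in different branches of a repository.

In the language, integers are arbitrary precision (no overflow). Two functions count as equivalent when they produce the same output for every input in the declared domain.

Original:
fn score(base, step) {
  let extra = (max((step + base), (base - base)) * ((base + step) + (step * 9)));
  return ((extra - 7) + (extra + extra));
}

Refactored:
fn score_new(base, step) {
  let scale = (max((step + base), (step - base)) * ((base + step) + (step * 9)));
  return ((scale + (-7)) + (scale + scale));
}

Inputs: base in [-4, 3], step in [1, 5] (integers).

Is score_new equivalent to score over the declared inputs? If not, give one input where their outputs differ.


There is a counterexample at base=-4, step=1: -7 on one side, 83 on the other.
score: extra = 0; return -7
score_new: scale = 30; return 83
verdict: not equivalent; witness: base=-4, step=1


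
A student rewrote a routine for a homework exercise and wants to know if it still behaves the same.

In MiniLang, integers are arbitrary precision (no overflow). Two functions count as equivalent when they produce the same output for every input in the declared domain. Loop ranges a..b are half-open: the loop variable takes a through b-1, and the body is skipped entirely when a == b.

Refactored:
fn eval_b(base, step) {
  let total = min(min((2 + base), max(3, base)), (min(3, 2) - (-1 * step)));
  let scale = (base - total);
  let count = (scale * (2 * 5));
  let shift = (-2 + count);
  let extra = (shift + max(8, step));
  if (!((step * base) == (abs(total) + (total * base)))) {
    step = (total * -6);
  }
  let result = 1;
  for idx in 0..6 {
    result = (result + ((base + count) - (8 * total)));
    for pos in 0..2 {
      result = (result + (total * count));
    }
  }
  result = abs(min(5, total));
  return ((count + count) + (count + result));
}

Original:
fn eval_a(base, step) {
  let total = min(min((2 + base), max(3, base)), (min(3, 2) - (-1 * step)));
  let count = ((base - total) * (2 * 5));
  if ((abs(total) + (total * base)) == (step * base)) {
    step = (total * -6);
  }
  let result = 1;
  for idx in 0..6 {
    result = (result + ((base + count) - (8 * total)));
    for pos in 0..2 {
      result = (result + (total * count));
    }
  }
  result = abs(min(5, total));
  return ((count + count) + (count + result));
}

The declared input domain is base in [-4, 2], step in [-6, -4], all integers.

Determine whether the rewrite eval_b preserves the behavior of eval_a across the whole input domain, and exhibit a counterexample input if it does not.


Whatever the rewrite altered, no input in the stated domain can expose a difference.
One worked example (base=0, step=-4) — eval_a: total = -2; count = 20; ((abs(total) + (total * base)) == (step * base)) -> false; result = 1; [idx=0]; result = 37; [pos=0]; result = -3; [pos=1]; result = -43; [idx=1]; result = -7; [pos=0]; result = -47; [pos=1]; result = -87; [idx=2]; result = -51; [pos=0]; result = -91; [pos=1]; result = -131; [idx=3]; result = -95; [pos=0]; result = -135; [pos=1]; result = -175; [idx=4]; result = -139; [pos=0]; result = -179; [pos=1]; result = -219; [idx=5]; result = -183; [pos=0]; result = -223; [pos=1]; result = -263; result = 2; return 62; eval_b: total = -2; scale = 2; count = 20; shift = 18; extra = 26; (!((step * base) == (abs(total) + (total * base)))) -> true; step = 12; result = 1; [idx=0]; result = 37; [pos=0]; result = -3; [pos=1]; result = -43; [idx=1]; result = -7; [pos=0]; result = -47; [pos=1]; result = -87; [idx=2]; result = -51; [pos=0]; result = -91; [pos=1]; result = -131; [idx=3]; result = -95; [pos=0]; result = -135; [pos=1]; result = -175; [idx=4]; result = -139; [pos=0]; result = -179; [pos=1]; result = -219; [idx=5]; result = -183; [pos=0]; result = -223; [pos=1]; result = -263; result = 2; return 62; agreement on 62.
Every one of the 21 inputs gives matching results.
verdict: equivalent


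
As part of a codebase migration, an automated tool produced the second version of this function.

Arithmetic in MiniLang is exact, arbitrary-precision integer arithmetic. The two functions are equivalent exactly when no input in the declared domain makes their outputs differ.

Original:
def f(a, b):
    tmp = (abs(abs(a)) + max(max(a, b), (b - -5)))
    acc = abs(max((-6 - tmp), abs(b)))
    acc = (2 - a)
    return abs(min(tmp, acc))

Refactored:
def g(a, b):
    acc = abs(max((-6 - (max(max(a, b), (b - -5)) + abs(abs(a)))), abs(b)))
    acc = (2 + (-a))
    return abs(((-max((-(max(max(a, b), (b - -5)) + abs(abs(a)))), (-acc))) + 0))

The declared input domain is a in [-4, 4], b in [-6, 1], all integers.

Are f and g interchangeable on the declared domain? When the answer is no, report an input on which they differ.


This is a faithful refactor — statement counts differ; local variable names differ; min/max/abs usage differs; constant usage differs; arithmetic usage differs, but the computed results match everywhere.
Spot check at a=-1, b=-2 — f: tmp=4, then acc=2, then acc=3, then returns 3. g: acc=2, then acc=3, then returns 3. Both give 3.
Every one of the 72 inputs gives matching results.
verdict: equivalent


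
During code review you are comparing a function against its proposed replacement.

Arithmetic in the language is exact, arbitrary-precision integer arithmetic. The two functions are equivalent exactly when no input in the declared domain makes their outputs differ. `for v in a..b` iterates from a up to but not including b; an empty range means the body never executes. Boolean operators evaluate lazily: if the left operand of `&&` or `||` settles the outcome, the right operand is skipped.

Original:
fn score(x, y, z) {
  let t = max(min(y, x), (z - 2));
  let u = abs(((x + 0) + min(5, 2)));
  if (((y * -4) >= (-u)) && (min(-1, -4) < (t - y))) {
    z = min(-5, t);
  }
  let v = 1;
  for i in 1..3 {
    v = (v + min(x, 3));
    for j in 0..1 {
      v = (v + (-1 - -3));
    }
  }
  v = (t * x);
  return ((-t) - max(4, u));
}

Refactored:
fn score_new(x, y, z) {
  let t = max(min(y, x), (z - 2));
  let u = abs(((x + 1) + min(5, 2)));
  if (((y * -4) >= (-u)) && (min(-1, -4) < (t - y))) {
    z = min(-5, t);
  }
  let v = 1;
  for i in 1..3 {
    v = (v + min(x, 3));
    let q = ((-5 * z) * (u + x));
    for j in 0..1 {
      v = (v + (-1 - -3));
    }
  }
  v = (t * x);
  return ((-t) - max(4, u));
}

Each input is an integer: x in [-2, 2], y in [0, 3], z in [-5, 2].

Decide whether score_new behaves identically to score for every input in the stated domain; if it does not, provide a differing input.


The rewrite breaks on x=2, y=0, z=-5, where the results are -4 and -5.
score: t becomes 0; next u becomes 4; next (((y * -4) >= (-u)) && (min(-1, -4) < (t - y))) evaluates to true; next z becomes -5; next v becomes 1; next at i=1:; next v becomes 3; next at j=0:; next v becomes 5; next at i=2:; next v becomes 7; next at j=0:; next v becomes 9; next v becomes 0; next final value -4
score_new: t becomes 0; next u becomes 5; next (((y * -4) >= (-u)) && (min(-1, -4) < (t - y))) evaluates to true; next z becomes -5; next v becomes 1; next at i=1:; next v becomes 3; next q becomes 175; next at j=0:; next v becomes 5; next at i=2:; next v becomes 7; next q becomes 175; next at j=0:; next v becomes 9; next v becomes 0; next final value -5
verdict: not equivalent; witness: x=2, y=0, z=-5


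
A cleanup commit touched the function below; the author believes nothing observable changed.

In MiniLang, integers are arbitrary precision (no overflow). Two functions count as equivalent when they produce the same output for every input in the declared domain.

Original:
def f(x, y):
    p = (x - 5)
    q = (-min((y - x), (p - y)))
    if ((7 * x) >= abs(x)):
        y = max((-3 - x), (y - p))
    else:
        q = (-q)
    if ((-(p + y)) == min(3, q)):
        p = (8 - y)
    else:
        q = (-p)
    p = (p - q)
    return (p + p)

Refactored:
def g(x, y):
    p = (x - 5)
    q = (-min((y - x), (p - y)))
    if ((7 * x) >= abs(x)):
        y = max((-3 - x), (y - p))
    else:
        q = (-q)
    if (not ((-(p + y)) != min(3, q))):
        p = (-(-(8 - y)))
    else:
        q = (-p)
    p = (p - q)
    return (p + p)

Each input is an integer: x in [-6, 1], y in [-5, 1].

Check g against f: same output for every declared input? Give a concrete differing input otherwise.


Differences: comparison usage differs, plus boolean connective usage differs — yet all 56 inputs agree.
verdict: equivalent


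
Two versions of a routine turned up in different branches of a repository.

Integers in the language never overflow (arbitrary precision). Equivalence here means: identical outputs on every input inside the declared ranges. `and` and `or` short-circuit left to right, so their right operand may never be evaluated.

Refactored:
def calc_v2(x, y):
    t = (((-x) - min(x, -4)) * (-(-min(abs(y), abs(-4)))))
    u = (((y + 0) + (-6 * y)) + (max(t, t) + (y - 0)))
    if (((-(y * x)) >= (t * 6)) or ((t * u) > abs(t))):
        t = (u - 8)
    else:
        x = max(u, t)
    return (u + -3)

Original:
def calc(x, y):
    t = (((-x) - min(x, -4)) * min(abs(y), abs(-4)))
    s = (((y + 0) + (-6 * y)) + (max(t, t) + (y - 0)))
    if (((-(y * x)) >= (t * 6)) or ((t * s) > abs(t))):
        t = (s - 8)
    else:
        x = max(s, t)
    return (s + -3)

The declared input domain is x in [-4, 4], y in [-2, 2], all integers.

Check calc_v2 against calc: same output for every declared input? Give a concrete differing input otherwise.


The two are interchangeable: local variable names differ, and every declared input agrees.
Spot check at x=-1, y=-2 — calc: t becomes 10; next s becomes 18; next (((-(y * x)) >= (t * 6)) or ((t * s) > abs(t))) evaluates to true; next t becomes 10; next final value 15. calc_v2: t becomes 10; next u becomes 18; next (((-(y * x)) >= (t * 6)) or ((t * u) > abs(t))) evaluates to true; next t becomes 10; next final value 15. Both give 15.
Checked all 45 inputs in the declared domain: the outputs agree on every one.
verdict: equivalent


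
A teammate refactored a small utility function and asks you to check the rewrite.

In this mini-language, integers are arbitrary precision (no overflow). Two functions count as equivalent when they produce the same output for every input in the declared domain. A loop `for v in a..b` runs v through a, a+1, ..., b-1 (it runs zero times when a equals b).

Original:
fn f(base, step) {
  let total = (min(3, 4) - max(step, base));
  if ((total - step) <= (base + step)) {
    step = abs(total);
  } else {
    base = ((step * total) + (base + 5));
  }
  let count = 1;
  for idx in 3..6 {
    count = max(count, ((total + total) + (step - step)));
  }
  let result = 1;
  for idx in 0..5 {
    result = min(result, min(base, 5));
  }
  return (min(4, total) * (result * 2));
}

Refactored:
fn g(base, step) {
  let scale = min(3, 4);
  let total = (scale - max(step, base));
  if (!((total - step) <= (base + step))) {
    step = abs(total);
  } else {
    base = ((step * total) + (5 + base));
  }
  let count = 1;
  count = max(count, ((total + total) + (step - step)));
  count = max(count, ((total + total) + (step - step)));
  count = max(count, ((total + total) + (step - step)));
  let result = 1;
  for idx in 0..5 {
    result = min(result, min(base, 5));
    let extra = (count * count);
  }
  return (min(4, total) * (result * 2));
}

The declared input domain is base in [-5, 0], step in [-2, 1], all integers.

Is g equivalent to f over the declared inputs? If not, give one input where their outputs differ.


These are not equivalent — on base=-5, step=-2 the outputs split (-80 vs -40).
f: total=5, then ((total - step) <= (base + step)) is false, then base=-10, then count=1, then (idx=3), then count=10, then (idx=4), then count=10, then (idx=5), then count=10, then result=1, then (idx=0), then result=-10, then (idx=1), then result=-10, then (idx=2), then result=-10, then (idx=3), then result=-10, then (idx=4), then result=-10, then returns -80
g: scale=3, then total=5, then (!((total - step) <= (base + step))) is true, then step=5, then count=1, then count=10, then count=10, then count=10, then result=1, then (idx=0), then result=-5, then extra=100, then (idx=1), then result=-5, then extra=100, then (idx=2), then result=-5, then extra=100, then (idx=3), then result=-5, then extra=100, then (idx=4), then result=-5, then extra=100, then returns -40
verdict: not equivalent; witness: base=-5, step=-2


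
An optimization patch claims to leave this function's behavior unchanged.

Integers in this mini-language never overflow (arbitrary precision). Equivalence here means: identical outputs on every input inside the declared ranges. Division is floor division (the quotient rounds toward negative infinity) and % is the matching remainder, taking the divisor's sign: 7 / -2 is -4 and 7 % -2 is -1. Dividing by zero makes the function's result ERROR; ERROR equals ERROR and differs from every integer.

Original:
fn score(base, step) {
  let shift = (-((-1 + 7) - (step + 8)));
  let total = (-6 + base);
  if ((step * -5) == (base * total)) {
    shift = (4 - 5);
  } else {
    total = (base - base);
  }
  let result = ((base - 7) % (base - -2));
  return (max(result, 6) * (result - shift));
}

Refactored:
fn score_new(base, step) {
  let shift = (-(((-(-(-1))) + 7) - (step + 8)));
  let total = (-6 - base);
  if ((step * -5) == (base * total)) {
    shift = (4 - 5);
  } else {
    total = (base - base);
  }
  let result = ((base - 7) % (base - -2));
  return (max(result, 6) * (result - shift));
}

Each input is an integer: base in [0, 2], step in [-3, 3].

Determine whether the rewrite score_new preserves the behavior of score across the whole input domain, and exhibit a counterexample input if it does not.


At base=1, step=1: score gives 6, score_new gives -18.
verdict: not equivalent; witness: base=1, step=1


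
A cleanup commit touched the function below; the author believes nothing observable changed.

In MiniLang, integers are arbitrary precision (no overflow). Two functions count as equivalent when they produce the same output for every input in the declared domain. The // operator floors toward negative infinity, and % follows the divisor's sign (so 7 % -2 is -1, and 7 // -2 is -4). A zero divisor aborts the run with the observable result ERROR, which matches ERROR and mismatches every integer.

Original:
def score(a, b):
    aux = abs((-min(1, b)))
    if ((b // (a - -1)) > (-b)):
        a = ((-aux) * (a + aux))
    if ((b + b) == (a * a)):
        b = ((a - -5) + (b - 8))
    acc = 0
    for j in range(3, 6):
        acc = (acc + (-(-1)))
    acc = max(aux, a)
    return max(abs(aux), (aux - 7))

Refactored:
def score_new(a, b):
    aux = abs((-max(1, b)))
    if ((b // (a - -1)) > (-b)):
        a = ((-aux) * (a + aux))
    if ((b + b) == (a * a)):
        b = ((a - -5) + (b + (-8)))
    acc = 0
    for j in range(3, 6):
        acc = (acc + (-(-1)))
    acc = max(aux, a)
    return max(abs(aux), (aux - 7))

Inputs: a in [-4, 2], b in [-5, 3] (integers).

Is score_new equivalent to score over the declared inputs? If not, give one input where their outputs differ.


Run the pair on a=-4, b=-5.
score: aux=5, then ((b // (a - -1)) > (-b)) is false, then ((b + b) == (a * a)) is false, then acc=0, then (j=3), then acc=1, then (j=4), then acc=2, then (j=5), then acc=3, then acc=5, then returns 5
score_new: aux=1, then ((b // (a - -1)) > (-b)) is false, then ((b + b) == (a * a)) is false, then acc=0, then (j=3), then acc=1, then (j=4), then acc=2, then (j=5), then acc=3, then acc=1, then returns 1
5 != 1, so the rewrite changes behavior.
verdict: not equivalent; witness: a=-4, b=-5


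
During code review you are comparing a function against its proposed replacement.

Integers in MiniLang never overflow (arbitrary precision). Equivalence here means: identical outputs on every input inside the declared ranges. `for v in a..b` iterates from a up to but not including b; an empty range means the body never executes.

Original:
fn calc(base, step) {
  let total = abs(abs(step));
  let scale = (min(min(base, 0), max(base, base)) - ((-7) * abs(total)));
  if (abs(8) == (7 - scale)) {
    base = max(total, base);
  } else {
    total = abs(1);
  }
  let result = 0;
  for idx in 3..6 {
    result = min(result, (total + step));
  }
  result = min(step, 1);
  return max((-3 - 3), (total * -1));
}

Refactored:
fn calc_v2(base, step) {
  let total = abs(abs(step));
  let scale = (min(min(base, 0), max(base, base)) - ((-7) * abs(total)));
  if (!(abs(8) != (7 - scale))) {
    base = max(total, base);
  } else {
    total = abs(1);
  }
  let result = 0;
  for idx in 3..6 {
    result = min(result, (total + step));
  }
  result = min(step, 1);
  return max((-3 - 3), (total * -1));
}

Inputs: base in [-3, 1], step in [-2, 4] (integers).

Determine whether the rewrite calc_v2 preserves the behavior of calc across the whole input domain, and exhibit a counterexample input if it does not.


Behavior is preserved: although boolean connective usage differs; comparison usage differs, the outputs never diverge.
As a probe, take base=-3, step=1: calc runs total = 1; scale = 4; (abs(8) == (7 - scale)) -> false; total = 1; result = 0; [idx=3]; result = 0; [idx=4]; result = 0; [idx=5]; result = 0; result = 1; return -1; calc_v2 runs total = 1; scale = 4; (!(abs(8) != (7 - scale))) -> false; total = 1; result = 0; [idx=3]; result = 0; [idx=4]; result = 0; [idx=5]; result = 0; result = 1; return -1; both end at -1.
Across all 35 domain points the two functions coincide.
verdict: equivalent


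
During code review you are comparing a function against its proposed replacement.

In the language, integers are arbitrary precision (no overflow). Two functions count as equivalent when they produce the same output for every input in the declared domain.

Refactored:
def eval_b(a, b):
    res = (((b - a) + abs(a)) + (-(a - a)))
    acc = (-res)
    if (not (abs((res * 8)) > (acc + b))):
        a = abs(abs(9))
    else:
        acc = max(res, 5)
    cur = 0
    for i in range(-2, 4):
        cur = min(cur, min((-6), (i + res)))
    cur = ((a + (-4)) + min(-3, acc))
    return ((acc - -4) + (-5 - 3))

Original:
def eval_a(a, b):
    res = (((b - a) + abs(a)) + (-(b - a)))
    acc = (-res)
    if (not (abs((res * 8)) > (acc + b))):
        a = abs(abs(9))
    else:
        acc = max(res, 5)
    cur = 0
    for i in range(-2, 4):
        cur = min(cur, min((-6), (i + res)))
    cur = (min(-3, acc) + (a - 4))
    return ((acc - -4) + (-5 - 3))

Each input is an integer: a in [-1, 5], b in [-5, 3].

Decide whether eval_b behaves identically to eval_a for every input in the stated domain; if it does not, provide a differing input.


Consider the input a=0, b=1.
eval_a: res = 0; acc = 0; (not (abs((res * 8)) > (acc + b))) -> true; a = 9; cur = 0; [i=-2]; cur = -6; [i=-1]; cur = -6; [i=0]; cur = -6; [i=1]; cur = -6; [i=2]; cur = -6; [i=3]; cur = -6; cur = 2; return -4
eval_b: res = 1; acc = -1; (not (abs((res * 8)) > (acc + b))) -> false; acc = 5; cur = 0; [i=-2]; cur = -6; [i=-1]; cur = -6; [i=0]; cur = -6; [i=1]; cur = -6; [i=2]; cur = -6; [i=3]; cur = -6; cur = -7; return 1
-4 and 1 differ, so these are not the same function on this domain.
verdict: not equivalent; witness: a=0, b=1


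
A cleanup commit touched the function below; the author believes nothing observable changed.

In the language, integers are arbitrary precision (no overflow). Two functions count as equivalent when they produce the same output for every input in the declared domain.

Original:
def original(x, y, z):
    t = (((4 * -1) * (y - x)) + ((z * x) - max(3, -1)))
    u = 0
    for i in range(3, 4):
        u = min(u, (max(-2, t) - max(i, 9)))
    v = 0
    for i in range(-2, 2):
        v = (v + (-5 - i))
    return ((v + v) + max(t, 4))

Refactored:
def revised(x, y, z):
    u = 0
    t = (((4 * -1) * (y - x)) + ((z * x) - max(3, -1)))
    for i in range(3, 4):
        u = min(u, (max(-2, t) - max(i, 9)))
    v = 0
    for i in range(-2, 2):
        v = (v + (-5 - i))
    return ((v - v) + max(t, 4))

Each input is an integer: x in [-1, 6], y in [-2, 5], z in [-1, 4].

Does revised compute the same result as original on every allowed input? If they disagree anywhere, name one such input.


There is a counterexample at x=-1, y=-2, z=-1: -32 on one side, 4 on the other.
original: t becomes 2; next u becomes 0; next at i=3:; next u becomes -7; next v becomes 0; next at i=-2:; next v becomes -3; next at i=-1:; next v becomes -7; next at i=0:; next v becomes -12; next at i=1:; next v becomes -18; next final value -32
revised: u becomes 0; next t becomes 2; next at i=3:; next u becomes -7; next v becomes 0; next at i=-2:; next v becomes -3; next at i=-1:; next v becomes -7; next at i=0:; next v becomes -12; next at i=1:; next v becomes -18; next final value 4
verdict: not equivalent; witness: x=-1, y=-2, z=-1
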